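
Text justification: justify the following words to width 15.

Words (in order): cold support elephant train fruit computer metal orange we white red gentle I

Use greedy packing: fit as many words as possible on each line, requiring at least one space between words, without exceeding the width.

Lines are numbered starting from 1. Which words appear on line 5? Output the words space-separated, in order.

Answer: white red

Derivation:
Line 1: ['cold', 'support'] (min_width=12, slack=3)
Line 2: ['elephant', 'train'] (min_width=14, slack=1)
Line 3: ['fruit', 'computer'] (min_width=14, slack=1)
Line 4: ['metal', 'orange', 'we'] (min_width=15, slack=0)
Line 5: ['white', 'red'] (min_width=9, slack=6)
Line 6: ['gentle', 'I'] (min_width=8, slack=7)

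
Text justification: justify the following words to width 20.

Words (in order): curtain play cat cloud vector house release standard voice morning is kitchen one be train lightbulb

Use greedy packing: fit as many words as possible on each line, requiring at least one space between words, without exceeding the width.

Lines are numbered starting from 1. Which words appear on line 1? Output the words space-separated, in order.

Line 1: ['curtain', 'play', 'cat'] (min_width=16, slack=4)
Line 2: ['cloud', 'vector', 'house'] (min_width=18, slack=2)
Line 3: ['release', 'standard'] (min_width=16, slack=4)
Line 4: ['voice', 'morning', 'is'] (min_width=16, slack=4)
Line 5: ['kitchen', 'one', 'be', 'train'] (min_width=20, slack=0)
Line 6: ['lightbulb'] (min_width=9, slack=11)

Answer: curtain play cat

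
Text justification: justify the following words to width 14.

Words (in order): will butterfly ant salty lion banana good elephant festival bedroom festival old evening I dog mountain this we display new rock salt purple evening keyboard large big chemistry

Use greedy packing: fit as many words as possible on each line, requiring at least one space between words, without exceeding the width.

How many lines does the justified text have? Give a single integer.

Answer: 14

Derivation:
Line 1: ['will', 'butterfly'] (min_width=14, slack=0)
Line 2: ['ant', 'salty', 'lion'] (min_width=14, slack=0)
Line 3: ['banana', 'good'] (min_width=11, slack=3)
Line 4: ['elephant'] (min_width=8, slack=6)
Line 5: ['festival'] (min_width=8, slack=6)
Line 6: ['bedroom'] (min_width=7, slack=7)
Line 7: ['festival', 'old'] (min_width=12, slack=2)
Line 8: ['evening', 'I', 'dog'] (min_width=13, slack=1)
Line 9: ['mountain', 'this'] (min_width=13, slack=1)
Line 10: ['we', 'display', 'new'] (min_width=14, slack=0)
Line 11: ['rock', 'salt'] (min_width=9, slack=5)
Line 12: ['purple', 'evening'] (min_width=14, slack=0)
Line 13: ['keyboard', 'large'] (min_width=14, slack=0)
Line 14: ['big', 'chemistry'] (min_width=13, slack=1)
Total lines: 14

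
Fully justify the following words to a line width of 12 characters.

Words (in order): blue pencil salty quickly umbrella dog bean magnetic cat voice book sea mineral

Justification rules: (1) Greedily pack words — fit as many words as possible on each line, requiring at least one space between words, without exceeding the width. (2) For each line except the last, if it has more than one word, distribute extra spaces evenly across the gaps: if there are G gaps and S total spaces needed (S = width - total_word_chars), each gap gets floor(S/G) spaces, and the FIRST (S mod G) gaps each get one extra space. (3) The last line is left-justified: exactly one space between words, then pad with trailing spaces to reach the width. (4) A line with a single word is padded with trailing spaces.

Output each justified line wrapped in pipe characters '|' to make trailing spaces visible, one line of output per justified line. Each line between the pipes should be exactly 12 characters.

Line 1: ['blue', 'pencil'] (min_width=11, slack=1)
Line 2: ['salty'] (min_width=5, slack=7)
Line 3: ['quickly'] (min_width=7, slack=5)
Line 4: ['umbrella', 'dog'] (min_width=12, slack=0)
Line 5: ['bean'] (min_width=4, slack=8)
Line 6: ['magnetic', 'cat'] (min_width=12, slack=0)
Line 7: ['voice', 'book'] (min_width=10, slack=2)
Line 8: ['sea', 'mineral'] (min_width=11, slack=1)

Answer: |blue  pencil|
|salty       |
|quickly     |
|umbrella dog|
|bean        |
|magnetic cat|
|voice   book|
|sea mineral |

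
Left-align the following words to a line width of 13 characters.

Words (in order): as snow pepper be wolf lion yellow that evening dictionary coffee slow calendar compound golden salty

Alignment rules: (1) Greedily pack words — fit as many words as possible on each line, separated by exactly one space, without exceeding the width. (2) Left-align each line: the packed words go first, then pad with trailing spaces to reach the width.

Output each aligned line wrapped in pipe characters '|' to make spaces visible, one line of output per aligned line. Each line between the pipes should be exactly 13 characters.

Answer: |as snow      |
|pepper be    |
|wolf lion    |
|yellow that  |
|evening      |
|dictionary   |
|coffee slow  |
|calendar     |
|compound     |
|golden salty |

Derivation:
Line 1: ['as', 'snow'] (min_width=7, slack=6)
Line 2: ['pepper', 'be'] (min_width=9, slack=4)
Line 3: ['wolf', 'lion'] (min_width=9, slack=4)
Line 4: ['yellow', 'that'] (min_width=11, slack=2)
Line 5: ['evening'] (min_width=7, slack=6)
Line 6: ['dictionary'] (min_width=10, slack=3)
Line 7: ['coffee', 'slow'] (min_width=11, slack=2)
Line 8: ['calendar'] (min_width=8, slack=5)
Line 9: ['compound'] (min_width=8, slack=5)
Line 10: ['golden', 'salty'] (min_width=12, slack=1)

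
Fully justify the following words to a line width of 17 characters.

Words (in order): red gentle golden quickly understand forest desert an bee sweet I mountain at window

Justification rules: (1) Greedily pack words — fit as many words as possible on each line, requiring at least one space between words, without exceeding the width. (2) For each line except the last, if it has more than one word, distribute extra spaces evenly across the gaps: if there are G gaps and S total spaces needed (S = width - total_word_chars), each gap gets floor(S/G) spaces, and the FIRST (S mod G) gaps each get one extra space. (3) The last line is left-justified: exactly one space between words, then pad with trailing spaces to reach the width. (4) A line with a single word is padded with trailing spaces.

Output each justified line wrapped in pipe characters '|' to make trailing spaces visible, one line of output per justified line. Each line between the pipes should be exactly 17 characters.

Line 1: ['red', 'gentle', 'golden'] (min_width=17, slack=0)
Line 2: ['quickly'] (min_width=7, slack=10)
Line 3: ['understand', 'forest'] (min_width=17, slack=0)
Line 4: ['desert', 'an', 'bee'] (min_width=13, slack=4)
Line 5: ['sweet', 'I', 'mountain'] (min_width=16, slack=1)
Line 6: ['at', 'window'] (min_width=9, slack=8)

Answer: |red gentle golden|
|quickly          |
|understand forest|
|desert   an   bee|
|sweet  I mountain|
|at window        |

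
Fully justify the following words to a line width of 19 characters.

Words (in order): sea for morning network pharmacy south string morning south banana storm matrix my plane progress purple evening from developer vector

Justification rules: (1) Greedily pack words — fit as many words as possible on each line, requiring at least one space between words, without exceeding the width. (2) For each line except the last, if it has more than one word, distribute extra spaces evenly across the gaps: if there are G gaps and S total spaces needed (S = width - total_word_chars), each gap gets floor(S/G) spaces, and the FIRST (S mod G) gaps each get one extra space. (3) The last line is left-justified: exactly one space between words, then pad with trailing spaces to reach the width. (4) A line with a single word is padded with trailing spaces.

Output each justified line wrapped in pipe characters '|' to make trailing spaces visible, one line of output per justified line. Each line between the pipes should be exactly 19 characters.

Line 1: ['sea', 'for', 'morning'] (min_width=15, slack=4)
Line 2: ['network', 'pharmacy'] (min_width=16, slack=3)
Line 3: ['south', 'string'] (min_width=12, slack=7)
Line 4: ['morning', 'south'] (min_width=13, slack=6)
Line 5: ['banana', 'storm', 'matrix'] (min_width=19, slack=0)
Line 6: ['my', 'plane', 'progress'] (min_width=17, slack=2)
Line 7: ['purple', 'evening', 'from'] (min_width=19, slack=0)
Line 8: ['developer', 'vector'] (min_width=16, slack=3)

Answer: |sea   for   morning|
|network    pharmacy|
|south        string|
|morning       south|
|banana storm matrix|
|my  plane  progress|
|purple evening from|
|developer vector   |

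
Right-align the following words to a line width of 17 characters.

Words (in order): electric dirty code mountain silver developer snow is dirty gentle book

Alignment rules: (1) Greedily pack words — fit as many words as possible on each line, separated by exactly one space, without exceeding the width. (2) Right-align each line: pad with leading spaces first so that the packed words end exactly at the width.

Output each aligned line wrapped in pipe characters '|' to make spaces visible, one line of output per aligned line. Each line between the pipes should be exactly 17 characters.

Answer: |   electric dirty|
|    code mountain|
| silver developer|
|    snow is dirty|
|      gentle book|

Derivation:
Line 1: ['electric', 'dirty'] (min_width=14, slack=3)
Line 2: ['code', 'mountain'] (min_width=13, slack=4)
Line 3: ['silver', 'developer'] (min_width=16, slack=1)
Line 4: ['snow', 'is', 'dirty'] (min_width=13, slack=4)
Line 5: ['gentle', 'book'] (min_width=11, slack=6)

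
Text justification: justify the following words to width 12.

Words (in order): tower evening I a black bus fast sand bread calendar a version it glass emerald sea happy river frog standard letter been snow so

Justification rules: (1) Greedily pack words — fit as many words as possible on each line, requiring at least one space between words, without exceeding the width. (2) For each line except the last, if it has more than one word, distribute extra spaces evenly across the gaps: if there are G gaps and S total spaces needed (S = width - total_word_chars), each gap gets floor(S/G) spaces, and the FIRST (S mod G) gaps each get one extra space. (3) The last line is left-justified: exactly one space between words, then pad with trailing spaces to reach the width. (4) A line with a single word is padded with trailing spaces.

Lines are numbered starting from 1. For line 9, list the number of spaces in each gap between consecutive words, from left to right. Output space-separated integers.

Line 1: ['tower'] (min_width=5, slack=7)
Line 2: ['evening', 'I', 'a'] (min_width=11, slack=1)
Line 3: ['black', 'bus'] (min_width=9, slack=3)
Line 4: ['fast', 'sand'] (min_width=9, slack=3)
Line 5: ['bread'] (min_width=5, slack=7)
Line 6: ['calendar', 'a'] (min_width=10, slack=2)
Line 7: ['version', 'it'] (min_width=10, slack=2)
Line 8: ['glass'] (min_width=5, slack=7)
Line 9: ['emerald', 'sea'] (min_width=11, slack=1)
Line 10: ['happy', 'river'] (min_width=11, slack=1)
Line 11: ['frog'] (min_width=4, slack=8)
Line 12: ['standard'] (min_width=8, slack=4)
Line 13: ['letter', 'been'] (min_width=11, slack=1)
Line 14: ['snow', 'so'] (min_width=7, slack=5)

Answer: 2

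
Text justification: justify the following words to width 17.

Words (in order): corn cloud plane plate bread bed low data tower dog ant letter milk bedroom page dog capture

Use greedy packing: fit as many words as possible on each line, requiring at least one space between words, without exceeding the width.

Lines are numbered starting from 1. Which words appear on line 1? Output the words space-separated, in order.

Line 1: ['corn', 'cloud', 'plane'] (min_width=16, slack=1)
Line 2: ['plate', 'bread', 'bed'] (min_width=15, slack=2)
Line 3: ['low', 'data', 'tower'] (min_width=14, slack=3)
Line 4: ['dog', 'ant', 'letter'] (min_width=14, slack=3)
Line 5: ['milk', 'bedroom', 'page'] (min_width=17, slack=0)
Line 6: ['dog', 'capture'] (min_width=11, slack=6)

Answer: corn cloud plane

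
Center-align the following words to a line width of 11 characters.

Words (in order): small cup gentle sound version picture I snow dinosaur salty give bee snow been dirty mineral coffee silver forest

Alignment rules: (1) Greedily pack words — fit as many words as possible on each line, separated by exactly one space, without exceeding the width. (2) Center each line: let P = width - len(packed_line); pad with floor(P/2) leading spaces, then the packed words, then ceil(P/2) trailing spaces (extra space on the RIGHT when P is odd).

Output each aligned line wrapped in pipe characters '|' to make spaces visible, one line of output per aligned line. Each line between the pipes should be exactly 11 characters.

Line 1: ['small', 'cup'] (min_width=9, slack=2)
Line 2: ['gentle'] (min_width=6, slack=5)
Line 3: ['sound'] (min_width=5, slack=6)
Line 4: ['version'] (min_width=7, slack=4)
Line 5: ['picture', 'I'] (min_width=9, slack=2)
Line 6: ['snow'] (min_width=4, slack=7)
Line 7: ['dinosaur'] (min_width=8, slack=3)
Line 8: ['salty', 'give'] (min_width=10, slack=1)
Line 9: ['bee', 'snow'] (min_width=8, slack=3)
Line 10: ['been', 'dirty'] (min_width=10, slack=1)
Line 11: ['mineral'] (min_width=7, slack=4)
Line 12: ['coffee'] (min_width=6, slack=5)
Line 13: ['silver'] (min_width=6, slack=5)
Line 14: ['forest'] (min_width=6, slack=5)

Answer: | small cup |
|  gentle   |
|   sound   |
|  version  |
| picture I |
|   snow    |
| dinosaur  |
|salty give |
| bee snow  |
|been dirty |
|  mineral  |
|  coffee   |
|  silver   |
|  forest   |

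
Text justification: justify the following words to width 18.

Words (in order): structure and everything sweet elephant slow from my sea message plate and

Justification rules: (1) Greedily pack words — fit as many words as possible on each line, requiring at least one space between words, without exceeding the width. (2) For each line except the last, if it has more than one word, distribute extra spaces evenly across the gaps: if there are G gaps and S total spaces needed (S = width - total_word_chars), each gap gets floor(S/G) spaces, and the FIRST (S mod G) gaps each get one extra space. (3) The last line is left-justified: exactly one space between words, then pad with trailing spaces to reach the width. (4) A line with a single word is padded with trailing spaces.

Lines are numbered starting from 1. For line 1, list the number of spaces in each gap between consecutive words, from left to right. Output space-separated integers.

Line 1: ['structure', 'and'] (min_width=13, slack=5)
Line 2: ['everything', 'sweet'] (min_width=16, slack=2)
Line 3: ['elephant', 'slow', 'from'] (min_width=18, slack=0)
Line 4: ['my', 'sea', 'message'] (min_width=14, slack=4)
Line 5: ['plate', 'and'] (min_width=9, slack=9)

Answer: 6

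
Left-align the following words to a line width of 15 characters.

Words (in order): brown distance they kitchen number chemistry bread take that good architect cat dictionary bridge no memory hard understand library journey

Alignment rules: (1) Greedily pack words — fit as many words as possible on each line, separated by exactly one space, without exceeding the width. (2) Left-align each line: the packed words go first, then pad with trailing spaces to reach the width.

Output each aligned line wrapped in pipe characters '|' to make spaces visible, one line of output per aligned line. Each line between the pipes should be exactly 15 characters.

Answer: |brown distance |
|they kitchen   |
|number         |
|chemistry bread|
|take that good |
|architect cat  |
|dictionary     |
|bridge no      |
|memory hard    |
|understand     |
|library journey|

Derivation:
Line 1: ['brown', 'distance'] (min_width=14, slack=1)
Line 2: ['they', 'kitchen'] (min_width=12, slack=3)
Line 3: ['number'] (min_width=6, slack=9)
Line 4: ['chemistry', 'bread'] (min_width=15, slack=0)
Line 5: ['take', 'that', 'good'] (min_width=14, slack=1)
Line 6: ['architect', 'cat'] (min_width=13, slack=2)
Line 7: ['dictionary'] (min_width=10, slack=5)
Line 8: ['bridge', 'no'] (min_width=9, slack=6)
Line 9: ['memory', 'hard'] (min_width=11, slack=4)
Line 10: ['understand'] (min_width=10, slack=5)
Line 11: ['library', 'journey'] (min_width=15, slack=0)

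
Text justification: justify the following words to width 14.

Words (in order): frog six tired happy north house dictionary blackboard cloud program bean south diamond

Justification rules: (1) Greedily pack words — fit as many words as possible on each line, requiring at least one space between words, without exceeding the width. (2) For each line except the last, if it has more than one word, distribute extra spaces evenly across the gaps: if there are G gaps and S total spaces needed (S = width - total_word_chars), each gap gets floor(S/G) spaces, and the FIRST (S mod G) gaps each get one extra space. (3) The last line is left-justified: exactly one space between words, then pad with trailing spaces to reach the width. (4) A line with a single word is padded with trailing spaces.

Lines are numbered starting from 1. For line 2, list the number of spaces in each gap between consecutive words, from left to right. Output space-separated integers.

Line 1: ['frog', 'six', 'tired'] (min_width=14, slack=0)
Line 2: ['happy', 'north'] (min_width=11, slack=3)
Line 3: ['house'] (min_width=5, slack=9)
Line 4: ['dictionary'] (min_width=10, slack=4)
Line 5: ['blackboard'] (min_width=10, slack=4)
Line 6: ['cloud', 'program'] (min_width=13, slack=1)
Line 7: ['bean', 'south'] (min_width=10, slack=4)
Line 8: ['diamond'] (min_width=7, slack=7)

Answer: 4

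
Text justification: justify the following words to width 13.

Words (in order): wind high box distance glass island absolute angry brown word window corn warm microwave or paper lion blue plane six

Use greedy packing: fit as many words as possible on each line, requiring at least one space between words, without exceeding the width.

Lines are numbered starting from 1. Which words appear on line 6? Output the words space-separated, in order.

Answer: word window

Derivation:
Line 1: ['wind', 'high', 'box'] (min_width=13, slack=0)
Line 2: ['distance'] (min_width=8, slack=5)
Line 3: ['glass', 'island'] (min_width=12, slack=1)
Line 4: ['absolute'] (min_width=8, slack=5)
Line 5: ['angry', 'brown'] (min_width=11, slack=2)
Line 6: ['word', 'window'] (min_width=11, slack=2)
Line 7: ['corn', 'warm'] (min_width=9, slack=4)
Line 8: ['microwave', 'or'] (min_width=12, slack=1)
Line 9: ['paper', 'lion'] (min_width=10, slack=3)
Line 10: ['blue', 'plane'] (min_width=10, slack=3)
Line 11: ['six'] (min_width=3, slack=10)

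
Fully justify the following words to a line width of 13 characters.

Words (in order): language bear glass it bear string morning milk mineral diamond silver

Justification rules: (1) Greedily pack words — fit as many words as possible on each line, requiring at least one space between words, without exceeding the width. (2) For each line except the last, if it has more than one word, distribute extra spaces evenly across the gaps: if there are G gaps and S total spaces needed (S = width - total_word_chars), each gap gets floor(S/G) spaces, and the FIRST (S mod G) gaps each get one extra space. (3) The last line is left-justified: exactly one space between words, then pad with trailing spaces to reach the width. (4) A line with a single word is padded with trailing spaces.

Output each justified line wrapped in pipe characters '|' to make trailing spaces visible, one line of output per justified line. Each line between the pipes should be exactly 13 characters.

Line 1: ['language', 'bear'] (min_width=13, slack=0)
Line 2: ['glass', 'it', 'bear'] (min_width=13, slack=0)
Line 3: ['string'] (min_width=6, slack=7)
Line 4: ['morning', 'milk'] (min_width=12, slack=1)
Line 5: ['mineral'] (min_width=7, slack=6)
Line 6: ['diamond'] (min_width=7, slack=6)
Line 7: ['silver'] (min_width=6, slack=7)

Answer: |language bear|
|glass it bear|
|string       |
|morning  milk|
|mineral      |
|diamond      |
|silver       |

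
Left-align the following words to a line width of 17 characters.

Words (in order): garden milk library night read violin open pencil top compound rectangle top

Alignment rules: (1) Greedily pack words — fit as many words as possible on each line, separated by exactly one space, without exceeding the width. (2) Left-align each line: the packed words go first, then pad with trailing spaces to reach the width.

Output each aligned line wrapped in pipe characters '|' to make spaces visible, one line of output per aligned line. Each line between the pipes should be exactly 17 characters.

Answer: |garden milk      |
|library night    |
|read violin open |
|pencil top       |
|compound         |
|rectangle top    |

Derivation:
Line 1: ['garden', 'milk'] (min_width=11, slack=6)
Line 2: ['library', 'night'] (min_width=13, slack=4)
Line 3: ['read', 'violin', 'open'] (min_width=16, slack=1)
Line 4: ['pencil', 'top'] (min_width=10, slack=7)
Line 5: ['compound'] (min_width=8, slack=9)
Line 6: ['rectangle', 'top'] (min_width=13, slack=4)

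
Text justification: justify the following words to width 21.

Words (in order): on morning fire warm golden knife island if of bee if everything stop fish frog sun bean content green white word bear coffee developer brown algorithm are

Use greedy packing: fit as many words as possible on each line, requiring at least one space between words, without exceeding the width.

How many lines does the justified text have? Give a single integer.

Line 1: ['on', 'morning', 'fire', 'warm'] (min_width=20, slack=1)
Line 2: ['golden', 'knife', 'island'] (min_width=19, slack=2)
Line 3: ['if', 'of', 'bee', 'if'] (min_width=12, slack=9)
Line 4: ['everything', 'stop', 'fish'] (min_width=20, slack=1)
Line 5: ['frog', 'sun', 'bean', 'content'] (min_width=21, slack=0)
Line 6: ['green', 'white', 'word', 'bear'] (min_width=21, slack=0)
Line 7: ['coffee', 'developer'] (min_width=16, slack=5)
Line 8: ['brown', 'algorithm', 'are'] (min_width=19, slack=2)
Total lines: 8

Answer: 8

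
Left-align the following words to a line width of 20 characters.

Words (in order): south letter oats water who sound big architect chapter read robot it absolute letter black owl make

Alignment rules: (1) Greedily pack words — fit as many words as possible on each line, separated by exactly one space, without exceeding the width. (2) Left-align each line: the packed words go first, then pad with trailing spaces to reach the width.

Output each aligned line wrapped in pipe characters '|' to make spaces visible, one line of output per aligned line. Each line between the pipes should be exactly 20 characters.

Line 1: ['south', 'letter', 'oats'] (min_width=17, slack=3)
Line 2: ['water', 'who', 'sound', 'big'] (min_width=19, slack=1)
Line 3: ['architect', 'chapter'] (min_width=17, slack=3)
Line 4: ['read', 'robot', 'it'] (min_width=13, slack=7)
Line 5: ['absolute', 'letter'] (min_width=15, slack=5)
Line 6: ['black', 'owl', 'make'] (min_width=14, slack=6)

Answer: |south letter oats   |
|water who sound big |
|architect chapter   |
|read robot it       |
|absolute letter     |
|black owl make      |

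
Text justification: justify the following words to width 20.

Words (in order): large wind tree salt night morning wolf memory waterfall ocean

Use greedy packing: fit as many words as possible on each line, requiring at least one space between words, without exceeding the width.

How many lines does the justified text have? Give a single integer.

Answer: 4

Derivation:
Line 1: ['large', 'wind', 'tree', 'salt'] (min_width=20, slack=0)
Line 2: ['night', 'morning', 'wolf'] (min_width=18, slack=2)
Line 3: ['memory', 'waterfall'] (min_width=16, slack=4)
Line 4: ['ocean'] (min_width=5, slack=15)
Total lines: 4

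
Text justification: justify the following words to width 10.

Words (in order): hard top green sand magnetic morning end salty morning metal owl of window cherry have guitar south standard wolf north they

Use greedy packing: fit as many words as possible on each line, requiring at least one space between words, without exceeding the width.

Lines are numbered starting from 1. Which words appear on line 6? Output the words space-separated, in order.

Line 1: ['hard', 'top'] (min_width=8, slack=2)
Line 2: ['green', 'sand'] (min_width=10, slack=0)
Line 3: ['magnetic'] (min_width=8, slack=2)
Line 4: ['morning'] (min_width=7, slack=3)
Line 5: ['end', 'salty'] (min_width=9, slack=1)
Line 6: ['morning'] (min_width=7, slack=3)
Line 7: ['metal', 'owl'] (min_width=9, slack=1)
Line 8: ['of', 'window'] (min_width=9, slack=1)
Line 9: ['cherry'] (min_width=6, slack=4)
Line 10: ['have'] (min_width=4, slack=6)
Line 11: ['guitar'] (min_width=6, slack=4)
Line 12: ['south'] (min_width=5, slack=5)
Line 13: ['standard'] (min_width=8, slack=2)
Line 14: ['wolf', 'north'] (min_width=10, slack=0)
Line 15: ['they'] (min_width=4, slack=6)

Answer: morning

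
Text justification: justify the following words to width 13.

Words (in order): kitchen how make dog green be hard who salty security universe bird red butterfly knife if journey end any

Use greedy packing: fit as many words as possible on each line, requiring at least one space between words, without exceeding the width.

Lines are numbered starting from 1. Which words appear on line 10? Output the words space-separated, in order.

Answer: any

Derivation:
Line 1: ['kitchen', 'how'] (min_width=11, slack=2)
Line 2: ['make', 'dog'] (min_width=8, slack=5)
Line 3: ['green', 'be', 'hard'] (min_width=13, slack=0)
Line 4: ['who', 'salty'] (min_width=9, slack=4)
Line 5: ['security'] (min_width=8, slack=5)
Line 6: ['universe', 'bird'] (min_width=13, slack=0)
Line 7: ['red', 'butterfly'] (min_width=13, slack=0)
Line 8: ['knife', 'if'] (min_width=8, slack=5)
Line 9: ['journey', 'end'] (min_width=11, slack=2)
Line 10: ['any'] (min_width=3, slack=10)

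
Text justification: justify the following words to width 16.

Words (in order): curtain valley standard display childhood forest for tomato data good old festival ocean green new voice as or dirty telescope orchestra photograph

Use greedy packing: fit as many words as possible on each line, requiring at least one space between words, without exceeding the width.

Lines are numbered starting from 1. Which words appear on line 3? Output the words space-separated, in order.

Line 1: ['curtain', 'valley'] (min_width=14, slack=2)
Line 2: ['standard', 'display'] (min_width=16, slack=0)
Line 3: ['childhood', 'forest'] (min_width=16, slack=0)
Line 4: ['for', 'tomato', 'data'] (min_width=15, slack=1)
Line 5: ['good', 'old'] (min_width=8, slack=8)
Line 6: ['festival', 'ocean'] (min_width=14, slack=2)
Line 7: ['green', 'new', 'voice'] (min_width=15, slack=1)
Line 8: ['as', 'or', 'dirty'] (min_width=11, slack=5)
Line 9: ['telescope'] (min_width=9, slack=7)
Line 10: ['orchestra'] (min_width=9, slack=7)
Line 11: ['photograph'] (min_width=10, slack=6)

Answer: childhood forest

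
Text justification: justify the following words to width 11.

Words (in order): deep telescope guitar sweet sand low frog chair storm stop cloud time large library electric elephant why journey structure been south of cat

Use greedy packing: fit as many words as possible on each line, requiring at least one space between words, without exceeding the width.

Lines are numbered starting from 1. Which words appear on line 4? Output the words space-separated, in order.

Answer: sweet sand

Derivation:
Line 1: ['deep'] (min_width=4, slack=7)
Line 2: ['telescope'] (min_width=9, slack=2)
Line 3: ['guitar'] (min_width=6, slack=5)
Line 4: ['sweet', 'sand'] (min_width=10, slack=1)
Line 5: ['low', 'frog'] (min_width=8, slack=3)
Line 6: ['chair', 'storm'] (min_width=11, slack=0)
Line 7: ['stop', 'cloud'] (min_width=10, slack=1)
Line 8: ['time', 'large'] (min_width=10, slack=1)
Line 9: ['library'] (min_width=7, slack=4)
Line 10: ['electric'] (min_width=8, slack=3)
Line 11: ['elephant'] (min_width=8, slack=3)
Line 12: ['why', 'journey'] (min_width=11, slack=0)
Line 13: ['structure'] (min_width=9, slack=2)
Line 14: ['been', 'south'] (min_width=10, slack=1)
Line 15: ['of', 'cat'] (min_width=6, slack=5)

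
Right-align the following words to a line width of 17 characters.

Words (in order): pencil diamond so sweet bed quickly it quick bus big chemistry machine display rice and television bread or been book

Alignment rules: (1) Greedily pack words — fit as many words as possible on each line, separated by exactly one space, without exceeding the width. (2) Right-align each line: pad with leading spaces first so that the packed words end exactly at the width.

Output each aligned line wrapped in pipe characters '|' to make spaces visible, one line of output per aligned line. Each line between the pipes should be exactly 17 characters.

Line 1: ['pencil', 'diamond', 'so'] (min_width=17, slack=0)
Line 2: ['sweet', 'bed', 'quickly'] (min_width=17, slack=0)
Line 3: ['it', 'quick', 'bus', 'big'] (min_width=16, slack=1)
Line 4: ['chemistry', 'machine'] (min_width=17, slack=0)
Line 5: ['display', 'rice', 'and'] (min_width=16, slack=1)
Line 6: ['television', 'bread'] (min_width=16, slack=1)
Line 7: ['or', 'been', 'book'] (min_width=12, slack=5)

Answer: |pencil diamond so|
|sweet bed quickly|
| it quick bus big|
|chemistry machine|
| display rice and|
| television bread|
|     or been book|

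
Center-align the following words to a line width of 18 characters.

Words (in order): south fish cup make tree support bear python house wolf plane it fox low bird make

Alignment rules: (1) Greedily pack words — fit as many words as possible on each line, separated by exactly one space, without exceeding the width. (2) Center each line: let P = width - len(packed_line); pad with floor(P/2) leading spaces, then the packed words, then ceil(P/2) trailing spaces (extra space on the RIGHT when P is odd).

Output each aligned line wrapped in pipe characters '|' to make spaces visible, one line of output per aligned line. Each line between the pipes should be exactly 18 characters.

Line 1: ['south', 'fish', 'cup'] (min_width=14, slack=4)
Line 2: ['make', 'tree', 'support'] (min_width=17, slack=1)
Line 3: ['bear', 'python', 'house'] (min_width=17, slack=1)
Line 4: ['wolf', 'plane', 'it', 'fox'] (min_width=17, slack=1)
Line 5: ['low', 'bird', 'make'] (min_width=13, slack=5)

Answer: |  south fish cup  |
|make tree support |
|bear python house |
|wolf plane it fox |
|  low bird make   |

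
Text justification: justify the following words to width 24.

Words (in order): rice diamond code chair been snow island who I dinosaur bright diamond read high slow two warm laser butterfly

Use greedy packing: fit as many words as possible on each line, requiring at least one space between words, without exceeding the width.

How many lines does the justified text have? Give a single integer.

Line 1: ['rice', 'diamond', 'code', 'chair'] (min_width=23, slack=1)
Line 2: ['been', 'snow', 'island', 'who', 'I'] (min_width=22, slack=2)
Line 3: ['dinosaur', 'bright', 'diamond'] (min_width=23, slack=1)
Line 4: ['read', 'high', 'slow', 'two', 'warm'] (min_width=23, slack=1)
Line 5: ['laser', 'butterfly'] (min_width=15, slack=9)
Total lines: 5

Answer: 5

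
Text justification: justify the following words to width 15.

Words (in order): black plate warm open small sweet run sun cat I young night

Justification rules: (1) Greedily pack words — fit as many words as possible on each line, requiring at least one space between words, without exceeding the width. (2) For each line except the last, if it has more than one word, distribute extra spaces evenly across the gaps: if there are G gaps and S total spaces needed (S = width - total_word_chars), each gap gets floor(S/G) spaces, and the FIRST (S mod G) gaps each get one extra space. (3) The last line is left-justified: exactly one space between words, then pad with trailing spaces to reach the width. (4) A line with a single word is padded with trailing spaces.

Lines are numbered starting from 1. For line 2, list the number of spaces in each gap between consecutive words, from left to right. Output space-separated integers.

Answer: 1 1

Derivation:
Line 1: ['black', 'plate'] (min_width=11, slack=4)
Line 2: ['warm', 'open', 'small'] (min_width=15, slack=0)
Line 3: ['sweet', 'run', 'sun'] (min_width=13, slack=2)
Line 4: ['cat', 'I', 'young'] (min_width=11, slack=4)
Line 5: ['night'] (min_width=5, slack=10)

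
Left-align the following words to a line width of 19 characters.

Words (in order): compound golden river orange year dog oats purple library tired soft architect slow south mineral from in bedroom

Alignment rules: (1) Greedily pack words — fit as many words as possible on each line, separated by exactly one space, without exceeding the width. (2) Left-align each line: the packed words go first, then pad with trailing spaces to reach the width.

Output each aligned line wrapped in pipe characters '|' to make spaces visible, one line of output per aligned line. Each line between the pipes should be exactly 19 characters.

Line 1: ['compound', 'golden'] (min_width=15, slack=4)
Line 2: ['river', 'orange', 'year'] (min_width=17, slack=2)
Line 3: ['dog', 'oats', 'purple'] (min_width=15, slack=4)
Line 4: ['library', 'tired', 'soft'] (min_width=18, slack=1)
Line 5: ['architect', 'slow'] (min_width=14, slack=5)
Line 6: ['south', 'mineral', 'from'] (min_width=18, slack=1)
Line 7: ['in', 'bedroom'] (min_width=10, slack=9)

Answer: |compound golden    |
|river orange year  |
|dog oats purple    |
|library tired soft |
|architect slow     |
|south mineral from |
|in bedroom         |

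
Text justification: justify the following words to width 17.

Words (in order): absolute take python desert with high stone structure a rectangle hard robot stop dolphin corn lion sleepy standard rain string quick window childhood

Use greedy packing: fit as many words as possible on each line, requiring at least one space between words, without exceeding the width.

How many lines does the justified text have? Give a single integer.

Line 1: ['absolute', 'take'] (min_width=13, slack=4)
Line 2: ['python', 'desert'] (min_width=13, slack=4)
Line 3: ['with', 'high', 'stone'] (min_width=15, slack=2)
Line 4: ['structure', 'a'] (min_width=11, slack=6)
Line 5: ['rectangle', 'hard'] (min_width=14, slack=3)
Line 6: ['robot', 'stop'] (min_width=10, slack=7)
Line 7: ['dolphin', 'corn', 'lion'] (min_width=17, slack=0)
Line 8: ['sleepy', 'standard'] (min_width=15, slack=2)
Line 9: ['rain', 'string', 'quick'] (min_width=17, slack=0)
Line 10: ['window', 'childhood'] (min_width=16, slack=1)
Total lines: 10

Answer: 10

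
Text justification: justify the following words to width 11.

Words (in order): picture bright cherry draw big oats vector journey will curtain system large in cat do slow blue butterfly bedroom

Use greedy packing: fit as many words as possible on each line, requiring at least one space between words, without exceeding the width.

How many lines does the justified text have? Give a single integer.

Answer: 14

Derivation:
Line 1: ['picture'] (min_width=7, slack=4)
Line 2: ['bright'] (min_width=6, slack=5)
Line 3: ['cherry', 'draw'] (min_width=11, slack=0)
Line 4: ['big', 'oats'] (min_width=8, slack=3)
Line 5: ['vector'] (min_width=6, slack=5)
Line 6: ['journey'] (min_width=7, slack=4)
Line 7: ['will'] (min_width=4, slack=7)
Line 8: ['curtain'] (min_width=7, slack=4)
Line 9: ['system'] (min_width=6, slack=5)
Line 10: ['large', 'in'] (min_width=8, slack=3)
Line 11: ['cat', 'do', 'slow'] (min_width=11, slack=0)
Line 12: ['blue'] (min_width=4, slack=7)
Line 13: ['butterfly'] (min_width=9, slack=2)
Line 14: ['bedroom'] (min_width=7, slack=4)
Total lines: 14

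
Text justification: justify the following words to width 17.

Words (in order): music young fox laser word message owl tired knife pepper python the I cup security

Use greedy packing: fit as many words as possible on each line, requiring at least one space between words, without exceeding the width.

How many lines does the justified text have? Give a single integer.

Answer: 6

Derivation:
Line 1: ['music', 'young', 'fox'] (min_width=15, slack=2)
Line 2: ['laser', 'word'] (min_width=10, slack=7)
Line 3: ['message', 'owl', 'tired'] (min_width=17, slack=0)
Line 4: ['knife', 'pepper'] (min_width=12, slack=5)
Line 5: ['python', 'the', 'I', 'cup'] (min_width=16, slack=1)
Line 6: ['security'] (min_width=8, slack=9)
Total lines: 6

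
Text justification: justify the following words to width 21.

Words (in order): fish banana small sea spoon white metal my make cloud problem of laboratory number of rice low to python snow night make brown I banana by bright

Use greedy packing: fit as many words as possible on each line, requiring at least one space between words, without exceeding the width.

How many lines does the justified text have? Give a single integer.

Answer: 7

Derivation:
Line 1: ['fish', 'banana', 'small', 'sea'] (min_width=21, slack=0)
Line 2: ['spoon', 'white', 'metal', 'my'] (min_width=20, slack=1)
Line 3: ['make', 'cloud', 'problem', 'of'] (min_width=21, slack=0)
Line 4: ['laboratory', 'number', 'of'] (min_width=20, slack=1)
Line 5: ['rice', 'low', 'to', 'python'] (min_width=18, slack=3)
Line 6: ['snow', 'night', 'make', 'brown'] (min_width=21, slack=0)
Line 7: ['I', 'banana', 'by', 'bright'] (min_width=18, slack=3)
Total lines: 7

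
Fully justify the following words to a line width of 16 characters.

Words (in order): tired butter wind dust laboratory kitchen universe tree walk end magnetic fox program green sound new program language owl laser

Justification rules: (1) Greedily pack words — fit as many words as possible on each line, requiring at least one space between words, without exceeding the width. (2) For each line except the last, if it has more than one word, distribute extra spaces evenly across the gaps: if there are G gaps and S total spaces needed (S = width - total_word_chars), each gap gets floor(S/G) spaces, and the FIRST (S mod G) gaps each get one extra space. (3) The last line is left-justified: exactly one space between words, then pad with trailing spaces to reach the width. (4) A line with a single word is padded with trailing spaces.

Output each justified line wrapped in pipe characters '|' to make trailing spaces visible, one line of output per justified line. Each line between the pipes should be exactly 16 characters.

Answer: |tired     butter|
|wind        dust|
|laboratory      |
|kitchen universe|
|tree   walk  end|
|magnetic     fox|
|program    green|
|sound        new|
|program language|
|owl laser       |

Derivation:
Line 1: ['tired', 'butter'] (min_width=12, slack=4)
Line 2: ['wind', 'dust'] (min_width=9, slack=7)
Line 3: ['laboratory'] (min_width=10, slack=6)
Line 4: ['kitchen', 'universe'] (min_width=16, slack=0)
Line 5: ['tree', 'walk', 'end'] (min_width=13, slack=3)
Line 6: ['magnetic', 'fox'] (min_width=12, slack=4)
Line 7: ['program', 'green'] (min_width=13, slack=3)
Line 8: ['sound', 'new'] (min_width=9, slack=7)
Line 9: ['program', 'language'] (min_width=16, slack=0)
Line 10: ['owl', 'laser'] (min_width=9, slack=7)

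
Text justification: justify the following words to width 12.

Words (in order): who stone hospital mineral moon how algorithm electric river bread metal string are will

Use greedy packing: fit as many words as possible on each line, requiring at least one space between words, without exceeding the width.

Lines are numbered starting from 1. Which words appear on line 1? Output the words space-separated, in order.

Line 1: ['who', 'stone'] (min_width=9, slack=3)
Line 2: ['hospital'] (min_width=8, slack=4)
Line 3: ['mineral', 'moon'] (min_width=12, slack=0)
Line 4: ['how'] (min_width=3, slack=9)
Line 5: ['algorithm'] (min_width=9, slack=3)
Line 6: ['electric'] (min_width=8, slack=4)
Line 7: ['river', 'bread'] (min_width=11, slack=1)
Line 8: ['metal', 'string'] (min_width=12, slack=0)
Line 9: ['are', 'will'] (min_width=8, slack=4)

Answer: who stone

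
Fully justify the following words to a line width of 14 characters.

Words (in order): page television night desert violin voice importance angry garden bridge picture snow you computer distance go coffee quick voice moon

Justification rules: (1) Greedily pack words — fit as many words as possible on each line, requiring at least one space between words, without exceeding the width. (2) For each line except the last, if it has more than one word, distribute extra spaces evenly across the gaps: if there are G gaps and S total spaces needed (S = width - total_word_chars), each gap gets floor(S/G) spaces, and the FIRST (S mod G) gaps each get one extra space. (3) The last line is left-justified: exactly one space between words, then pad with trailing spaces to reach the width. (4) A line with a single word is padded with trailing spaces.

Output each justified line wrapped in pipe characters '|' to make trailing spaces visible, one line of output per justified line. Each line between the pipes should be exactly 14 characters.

Answer: |page          |
|television    |
|night   desert|
|violin   voice|
|importance    |
|angry   garden|
|bridge picture|
|snow       you|
|computer      |
|distance    go|
|coffee   quick|
|voice moon    |

Derivation:
Line 1: ['page'] (min_width=4, slack=10)
Line 2: ['television'] (min_width=10, slack=4)
Line 3: ['night', 'desert'] (min_width=12, slack=2)
Line 4: ['violin', 'voice'] (min_width=12, slack=2)
Line 5: ['importance'] (min_width=10, slack=4)
Line 6: ['angry', 'garden'] (min_width=12, slack=2)
Line 7: ['bridge', 'picture'] (min_width=14, slack=0)
Line 8: ['snow', 'you'] (min_width=8, slack=6)
Line 9: ['computer'] (min_width=8, slack=6)
Line 10: ['distance', 'go'] (min_width=11, slack=3)
Line 11: ['coffee', 'quick'] (min_width=12, slack=2)
Line 12: ['voice', 'moon'] (min_width=10, slack=4)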